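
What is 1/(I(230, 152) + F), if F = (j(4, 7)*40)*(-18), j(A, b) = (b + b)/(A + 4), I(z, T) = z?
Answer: -1/1030 ≈ -0.00097087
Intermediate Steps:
j(A, b) = 2*b/(4 + A) (j(A, b) = (2*b)/(4 + A) = 2*b/(4 + A))
F = -1260 (F = ((2*7/(4 + 4))*40)*(-18) = ((2*7/8)*40)*(-18) = ((2*7*(1/8))*40)*(-18) = ((7/4)*40)*(-18) = 70*(-18) = -1260)
1/(I(230, 152) + F) = 1/(230 - 1260) = 1/(-1030) = -1/1030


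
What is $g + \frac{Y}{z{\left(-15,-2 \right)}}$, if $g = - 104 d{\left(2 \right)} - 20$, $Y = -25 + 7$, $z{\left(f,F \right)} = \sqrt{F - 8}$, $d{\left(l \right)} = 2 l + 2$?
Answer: $-644 + \frac{9 i \sqrt{10}}{5} \approx -644.0 + 5.6921 i$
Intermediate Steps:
$d{\left(l \right)} = 2 + 2 l$
$z{\left(f,F \right)} = \sqrt{-8 + F}$
$Y = -18$
$g = -644$ ($g = - 104 \left(2 + 2 \cdot 2\right) - 20 = - 104 \left(2 + 4\right) - 20 = \left(-104\right) 6 - 20 = -624 - 20 = -644$)
$g + \frac{Y}{z{\left(-15,-2 \right)}} = -644 + \frac{1}{\sqrt{-8 - 2}} \left(-18\right) = -644 + \frac{1}{\sqrt{-10}} \left(-18\right) = -644 + \frac{1}{i \sqrt{10}} \left(-18\right) = -644 + - \frac{i \sqrt{10}}{10} \left(-18\right) = -644 + \frac{9 i \sqrt{10}}{5}$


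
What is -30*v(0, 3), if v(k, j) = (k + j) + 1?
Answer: -120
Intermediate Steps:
v(k, j) = 1 + j + k (v(k, j) = (j + k) + 1 = 1 + j + k)
-30*v(0, 3) = -30*(1 + 3 + 0) = -30*4 = -120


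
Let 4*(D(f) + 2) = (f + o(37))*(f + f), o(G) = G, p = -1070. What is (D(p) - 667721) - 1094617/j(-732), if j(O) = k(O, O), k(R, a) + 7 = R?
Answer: -83940635/739 ≈ -1.1359e+5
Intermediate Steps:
k(R, a) = -7 + R
j(O) = -7 + O
D(f) = -2 + f*(37 + f)/2 (D(f) = -2 + ((f + 37)*(f + f))/4 = -2 + ((37 + f)*(2*f))/4 = -2 + (2*f*(37 + f))/4 = -2 + f*(37 + f)/2)
(D(p) - 667721) - 1094617/j(-732) = ((-2 + (½)*(-1070)² + (37/2)*(-1070)) - 667721) - 1094617/(-7 - 732) = ((-2 + (½)*1144900 - 19795) - 667721) - 1094617/(-739) = ((-2 + 572450 - 19795) - 667721) - 1094617*(-1/739) = (552653 - 667721) + 1094617/739 = -115068 + 1094617/739 = -83940635/739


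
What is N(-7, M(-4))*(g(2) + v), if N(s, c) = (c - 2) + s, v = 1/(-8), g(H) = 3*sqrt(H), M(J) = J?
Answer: 13/8 - 39*sqrt(2) ≈ -53.529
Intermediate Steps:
v = -1/8 ≈ -0.12500
N(s, c) = -2 + c + s (N(s, c) = (-2 + c) + s = -2 + c + s)
N(-7, M(-4))*(g(2) + v) = (-2 - 4 - 7)*(3*sqrt(2) - 1/8) = -13*(-1/8 + 3*sqrt(2)) = 13/8 - 39*sqrt(2)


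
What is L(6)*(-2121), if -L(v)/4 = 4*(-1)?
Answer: -33936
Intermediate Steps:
L(v) = 16 (L(v) = -16*(-1) = -4*(-4) = 16)
L(6)*(-2121) = 16*(-2121) = -33936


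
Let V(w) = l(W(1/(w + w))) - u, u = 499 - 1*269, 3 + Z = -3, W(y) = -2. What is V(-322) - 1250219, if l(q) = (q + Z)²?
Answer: -1250385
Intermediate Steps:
Z = -6 (Z = -3 - 3 = -6)
l(q) = (-6 + q)² (l(q) = (q - 6)² = (-6 + q)²)
u = 230 (u = 499 - 269 = 230)
V(w) = -166 (V(w) = (-6 - 2)² - 1*230 = (-8)² - 230 = 64 - 230 = -166)
V(-322) - 1250219 = -166 - 1250219 = -1250385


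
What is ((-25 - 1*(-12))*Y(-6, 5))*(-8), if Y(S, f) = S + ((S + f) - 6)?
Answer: -1352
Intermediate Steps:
Y(S, f) = -6 + f + 2*S (Y(S, f) = S + (-6 + S + f) = -6 + f + 2*S)
((-25 - 1*(-12))*Y(-6, 5))*(-8) = ((-25 - 1*(-12))*(-6 + 5 + 2*(-6)))*(-8) = ((-25 + 12)*(-6 + 5 - 12))*(-8) = -13*(-13)*(-8) = 169*(-8) = -1352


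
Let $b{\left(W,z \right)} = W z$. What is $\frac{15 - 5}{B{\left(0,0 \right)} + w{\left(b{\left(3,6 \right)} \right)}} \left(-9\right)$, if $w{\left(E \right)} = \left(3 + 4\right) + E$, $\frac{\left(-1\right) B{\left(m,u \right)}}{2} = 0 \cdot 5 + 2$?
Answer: $- \frac{30}{7} \approx -4.2857$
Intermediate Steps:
$B{\left(m,u \right)} = -4$ ($B{\left(m,u \right)} = - 2 \left(0 \cdot 5 + 2\right) = - 2 \left(0 + 2\right) = \left(-2\right) 2 = -4$)
$w{\left(E \right)} = 7 + E$
$\frac{15 - 5}{B{\left(0,0 \right)} + w{\left(b{\left(3,6 \right)} \right)}} \left(-9\right) = \frac{15 - 5}{-4 + \left(7 + 3 \cdot 6\right)} \left(-9\right) = \frac{10}{-4 + \left(7 + 18\right)} \left(-9\right) = \frac{10}{-4 + 25} \left(-9\right) = \frac{10}{21} \left(-9\right) = - \frac{30}{7}$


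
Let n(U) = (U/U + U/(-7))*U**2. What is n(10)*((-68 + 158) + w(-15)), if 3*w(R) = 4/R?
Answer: -11560/3 ≈ -3853.3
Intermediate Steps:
w(R) = 4/(3*R) (w(R) = (4/R)/3 = 4/(3*R))
n(U) = U**2*(1 - U/7) (n(U) = (1 + U*(-1/7))*U**2 = (1 - U/7)*U**2 = U**2*(1 - U/7))
n(10)*((-68 + 158) + w(-15)) = ((1/7)*10**2*(7 - 1*10))*((-68 + 158) + (4/3)/(-15)) = ((1/7)*100*(7 - 10))*(90 + (4/3)*(-1/15)) = ((1/7)*100*(-3))*(90 - 4/45) = -300/7*4046/45 = -11560/3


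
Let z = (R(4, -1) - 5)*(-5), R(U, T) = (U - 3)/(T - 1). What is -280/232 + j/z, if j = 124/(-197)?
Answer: -386417/314215 ≈ -1.2298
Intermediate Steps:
j = -124/197 (j = 124*(-1/197) = -124/197 ≈ -0.62944)
R(U, T) = (-3 + U)/(-1 + T)
z = 55/2 (z = ((-3 + 4)/(-1 - 1) - 5)*(-5) = (1/(-2) - 5)*(-5) = (-1/2*1 - 5)*(-5) = (-1/2 - 5)*(-5) = -11/2*(-5) = 55/2 ≈ 27.500)
-280/232 + j/z = -280/232 - 124/(197*55/2) = -280*1/232 - 124/197*2/55 = -35/29 - 248/10835 = -386417/314215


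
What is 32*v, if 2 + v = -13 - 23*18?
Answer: -13728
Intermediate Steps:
v = -429 (v = -2 + (-13 - 23*18) = -2 + (-13 - 414) = -2 - 427 = -429)
32*v = 32*(-429) = -13728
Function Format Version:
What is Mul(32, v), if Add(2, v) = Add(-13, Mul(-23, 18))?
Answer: -13728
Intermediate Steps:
v = -429 (v = Add(-2, Add(-13, Mul(-23, 18))) = Add(-2, Add(-13, -414)) = Add(-2, -427) = -429)
Mul(32, v) = Mul(32, -429) = -13728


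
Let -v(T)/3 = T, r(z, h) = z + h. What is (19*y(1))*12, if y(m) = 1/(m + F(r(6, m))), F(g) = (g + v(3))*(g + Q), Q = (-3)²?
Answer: -228/31 ≈ -7.3548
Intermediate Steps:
r(z, h) = h + z
v(T) = -3*T
Q = 9
F(g) = (-9 + g)*(9 + g) (F(g) = (g - 3*3)*(g + 9) = (g - 9)*(9 + g) = (-9 + g)*(9 + g))
y(m) = 1/(-81 + m + (6 + m)²) (y(m) = 1/(m + (-81 + (m + 6)²)) = 1/(m + (-81 + (6 + m)²)) = 1/(-81 + m + (6 + m)²))
(19*y(1))*12 = (19/(-45 + 1² + 13*1))*12 = (19/(-45 + 1 + 13))*12 = (19/(-31))*12 = (19*(-1/31))*12 = -19/31*12 = -228/31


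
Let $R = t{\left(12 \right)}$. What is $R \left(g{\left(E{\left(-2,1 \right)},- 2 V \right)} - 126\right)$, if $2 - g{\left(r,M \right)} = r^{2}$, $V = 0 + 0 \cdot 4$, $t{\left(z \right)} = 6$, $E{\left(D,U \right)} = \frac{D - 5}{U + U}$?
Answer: $- \frac{1635}{2} \approx -817.5$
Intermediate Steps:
$E{\left(D,U \right)} = \frac{-5 + D}{2 U}$
$R = 6$
$V = 0$ ($V = 0 + 0 = 0$)
$g{\left(r,M \right)} = 2 - r^{2}$
$R \left(g{\left(E{\left(-2,1 \right)},- 2 V \right)} - 126\right) = 6 \left(\left(2 - \left(\frac{-5 - 2}{2 \cdot 1}\right)^{2}\right) - 126\right) = 6 \left(\left(2 - \left(\frac{1}{2} \cdot 1 \left(-7\right)\right)^{2}\right) - 126\right) = 6 \left(\left(2 - \left(- \frac{7}{2}\right)^{2}\right) - 126\right) = 6 \left(\left(2 - \frac{49}{4}\right) - 126\right) = 6 \left(- \frac{41}{4} - 126\right) = 6 \left(- \frac{545}{4}\right) = - \frac{1635}{2}$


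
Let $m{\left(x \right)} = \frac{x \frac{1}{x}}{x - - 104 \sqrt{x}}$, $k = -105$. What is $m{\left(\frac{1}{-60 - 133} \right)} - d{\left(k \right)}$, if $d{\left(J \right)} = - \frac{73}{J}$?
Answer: $- \frac{152406962}{219186345} - \frac{20072 i \sqrt{193}}{2087489} \approx -0.69533 - 0.13358 i$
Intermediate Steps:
$m{\left(x \right)} = \frac{1}{x + 104 \sqrt{x}}$ ($m{\left(x \right)} = 1 \frac{1}{x + 104 \sqrt{x}} = \frac{1}{x + 104 \sqrt{x}}$)
$m{\left(\frac{1}{-60 - 133} \right)} - d{\left(k \right)} = \frac{1}{\frac{1}{-60 - 133} + 104 \sqrt{\frac{1}{-60 - 133}}} - - \frac{73}{-105} = \frac{1}{\frac{1}{-193} + 104 \sqrt{\frac{1}{-193}}} - \left(-73\right) \left(- \frac{1}{105}\right) = \frac{1}{- \frac{1}{193} + 104 \sqrt{- \frac{1}{193}}} - \frac{73}{105} = \frac{1}{- \frac{1}{193} + 104 \frac{i \sqrt{193}}{193}} - \frac{73}{105} = \frac{1}{- \frac{1}{193} + \frac{104 i \sqrt{193}}{193}} - \frac{73}{105} = - \frac{73}{105} + \frac{1}{- \frac{1}{193} + \frac{104 i \sqrt{193}}{193}}$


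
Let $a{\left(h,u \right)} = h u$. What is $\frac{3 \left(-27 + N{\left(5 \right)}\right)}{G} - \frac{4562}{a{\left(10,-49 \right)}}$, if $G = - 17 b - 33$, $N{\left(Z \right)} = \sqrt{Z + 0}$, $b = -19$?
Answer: $\frac{128329}{14210} + \frac{3 \sqrt{5}}{290} \approx 9.054$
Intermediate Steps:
$N{\left(Z \right)} = \sqrt{Z}$
$G = 290$ ($G = \left(-17\right) \left(-19\right) - 33 = 323 - 33 = 290$)
$\frac{3 \left(-27 + N{\left(5 \right)}\right)}{G} - \frac{4562}{a{\left(10,-49 \right)}} = \frac{3 \left(-27 + \sqrt{5}\right)}{290} - \frac{4562}{10 \left(-49\right)} = \left(-81 + 3 \sqrt{5}\right) \frac{1}{290} - \frac{4562}{-490} = \left(- \frac{81}{290} + \frac{3 \sqrt{5}}{290}\right) - - \frac{2281}{245} = \left(- \frac{81}{290} + \frac{3 \sqrt{5}}{290}\right) + \frac{2281}{245} = \frac{128329}{14210} + \frac{3 \sqrt{5}}{290}$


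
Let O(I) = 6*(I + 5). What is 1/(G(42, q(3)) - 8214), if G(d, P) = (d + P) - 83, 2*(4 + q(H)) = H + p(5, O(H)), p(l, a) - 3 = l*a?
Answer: -1/8136 ≈ -0.00012291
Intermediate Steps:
O(I) = 30 + 6*I (O(I) = 6*(5 + I) = 30 + 6*I)
p(l, a) = 3 + a*l (p(l, a) = 3 + l*a = 3 + a*l)
q(H) = 145/2 + 31*H/2 (q(H) = -4 + (H + (3 + (30 + 6*H)*5))/2 = -4 + (H + (3 + (150 + 30*H)))/2 = -4 + (H + (153 + 30*H))/2 = -4 + (153 + 31*H)/2 = -4 + (153/2 + 31*H/2) = 145/2 + 31*H/2)
G(d, P) = -83 + P + d (G(d, P) = (P + d) - 83 = -83 + P + d)
1/(G(42, q(3)) - 8214) = 1/((-83 + (145/2 + (31/2)*3) + 42) - 8214) = 1/((-83 + (145/2 + 93/2) + 42) - 8214) = 1/((-83 + 119 + 42) - 8214) = 1/(78 - 8214) = 1/(-8136) = -1/8136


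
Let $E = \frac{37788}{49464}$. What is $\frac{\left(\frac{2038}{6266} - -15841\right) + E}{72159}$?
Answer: $\frac{204588320201}{931877633934} \approx 0.21954$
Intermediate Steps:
$E = \frac{3149}{4122}$ ($E = 37788 \cdot \frac{1}{49464} = \frac{3149}{4122} \approx 0.76395$)
$\frac{\left(\frac{2038}{6266} - -15841\right) + E}{72159} = \frac{\left(\frac{2038}{6266} - -15841\right) + \frac{3149}{4122}}{72159} = \left(\left(2038 \cdot \frac{1}{6266} + 15841\right) + \frac{3149}{4122}\right) \frac{1}{72159} = \left(\left(\frac{1019}{3133} + 15841\right) + \frac{3149}{4122}\right) \frac{1}{72159} = \left(\frac{49630872}{3133} + \frac{3149}{4122}\right) \frac{1}{72159} = \frac{204588320201}{12914226} \cdot \frac{1}{72159} = \frac{204588320201}{931877633934}$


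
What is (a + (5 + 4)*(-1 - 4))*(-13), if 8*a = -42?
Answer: 2613/4 ≈ 653.25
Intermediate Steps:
a = -21/4 (a = (⅛)*(-42) = -21/4 ≈ -5.2500)
(a + (5 + 4)*(-1 - 4))*(-13) = (-21/4 + (5 + 4)*(-1 - 4))*(-13) = (-21/4 + 9*(-5))*(-13) = (-21/4 - 45)*(-13) = -201/4*(-13) = 2613/4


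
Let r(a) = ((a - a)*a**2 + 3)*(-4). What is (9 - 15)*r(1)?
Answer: 72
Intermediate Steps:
r(a) = -12 (r(a) = (0*a**2 + 3)*(-4) = (0 + 3)*(-4) = 3*(-4) = -12)
(9 - 15)*r(1) = (9 - 15)*(-12) = -6*(-12) = 72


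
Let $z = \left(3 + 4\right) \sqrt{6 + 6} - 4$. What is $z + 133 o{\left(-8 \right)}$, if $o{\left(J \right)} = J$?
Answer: $-1068 + 14 \sqrt{3} \approx -1043.8$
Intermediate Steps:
$z = -4 + 14 \sqrt{3}$ ($z = 7 \sqrt{12} - 4 = 7 \cdot 2 \sqrt{3} - 4 = 14 \sqrt{3} - 4 = -4 + 14 \sqrt{3} \approx 20.249$)
$z + 133 o{\left(-8 \right)} = \left(-4 + 14 \sqrt{3}\right) + 133 \left(-8\right) = \left(-4 + 14 \sqrt{3}\right) - 1064 = -1068 + 14 \sqrt{3}$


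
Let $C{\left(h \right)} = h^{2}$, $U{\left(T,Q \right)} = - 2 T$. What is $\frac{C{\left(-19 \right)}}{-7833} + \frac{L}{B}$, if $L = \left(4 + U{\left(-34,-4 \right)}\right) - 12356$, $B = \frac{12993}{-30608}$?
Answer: $\frac{981704859101}{33924723} \approx 28938.0$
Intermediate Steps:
$B = - \frac{12993}{30608}$ ($B = 12993 \left(- \frac{1}{30608}\right) = - \frac{12993}{30608} \approx -0.4245$)
$L = -12284$ ($L = \left(4 - -68\right) - 12356 = \left(4 + 68\right) - 12356 = 72 - 12356 = -12284$)
$\frac{C{\left(-19 \right)}}{-7833} + \frac{L}{B} = \frac{\left(-19\right)^{2}}{-7833} - \frac{12284}{- \frac{12993}{30608}} = 361 \left(- \frac{1}{7833}\right) - - \frac{375988672}{12993} = - \frac{361}{7833} + \frac{375988672}{12993} = \frac{981704859101}{33924723}$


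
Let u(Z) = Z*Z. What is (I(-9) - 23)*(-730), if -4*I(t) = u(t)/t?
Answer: 30295/2 ≈ 15148.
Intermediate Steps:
u(Z) = Z**2
I(t) = -t/4 (I(t) = -t**2/(4*t) = -t/4)
(I(-9) - 23)*(-730) = (-1/4*(-9) - 23)*(-730) = (9/4 - 23)*(-730) = -83/4*(-730) = 30295/2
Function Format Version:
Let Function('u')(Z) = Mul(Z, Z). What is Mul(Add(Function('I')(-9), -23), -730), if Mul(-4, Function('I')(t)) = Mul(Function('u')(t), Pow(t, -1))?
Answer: Rational(30295, 2) ≈ 15148.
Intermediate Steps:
Function('u')(Z) = Pow(Z, 2)
Function('I')(t) = Mul(Rational(-1, 4), t) (Function('I')(t) = Mul(Rational(-1, 4), Mul(Pow(t, 2), Pow(t, -1))) = Mul(Rational(-1, 4), t))
Mul(Add(Function('I')(-9), -23), -730) = Mul(Add(Mul(Rational(-1, 4), -9), -23), -730) = Mul(Add(Rational(9, 4), -23), -730) = Mul(Rational(-83, 4), -730) = Rational(30295, 2)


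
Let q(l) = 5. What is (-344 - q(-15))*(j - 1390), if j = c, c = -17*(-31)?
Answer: 301187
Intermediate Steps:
c = 527
j = 527
(-344 - q(-15))*(j - 1390) = (-344 - 1*5)*(527 - 1390) = (-344 - 5)*(-863) = -349*(-863) = 301187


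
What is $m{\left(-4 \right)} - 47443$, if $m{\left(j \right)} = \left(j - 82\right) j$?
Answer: $-47099$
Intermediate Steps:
$m{\left(j \right)} = j \left(-82 + j\right)$ ($m{\left(j \right)} = \left(j - 82\right) j = \left(-82 + j\right) j = j \left(-82 + j\right)$)
$m{\left(-4 \right)} - 47443 = - 4 \left(-82 - 4\right) - 47443 = \left(-4\right) \left(-86\right) - 47443 = 344 - 47443 = -47099$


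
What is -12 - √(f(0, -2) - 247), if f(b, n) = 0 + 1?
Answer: -12 - I*√246 ≈ -12.0 - 15.684*I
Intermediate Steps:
f(b, n) = 1
-12 - √(f(0, -2) - 247) = -12 - √(1 - 247) = -12 - √(-246) = -12 - I*√246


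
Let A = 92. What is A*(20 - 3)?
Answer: 1564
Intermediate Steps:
A*(20 - 3) = 92*(20 - 3) = 92*17 = 1564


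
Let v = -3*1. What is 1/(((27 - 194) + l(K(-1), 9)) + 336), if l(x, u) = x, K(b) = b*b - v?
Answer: 1/173 ≈ 0.0057803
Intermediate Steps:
v = -3
K(b) = 3 + b**2 (K(b) = b*b - 1*(-3) = b**2 + 3 = 3 + b**2)
1/(((27 - 194) + l(K(-1), 9)) + 336) = 1/(((27 - 194) + (3 + (-1)**2)) + 336) = 1/((-167 + (3 + 1)) + 336) = 1/((-167 + 4) + 336) = 1/(-163 + 336) = 1/173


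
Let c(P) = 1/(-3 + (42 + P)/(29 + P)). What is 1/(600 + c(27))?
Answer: 99/59344 ≈ 0.0016682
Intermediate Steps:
c(P) = 1/(-3 + (42 + P)/(29 + P))
1/(600 + c(27)) = 1/(600 + (-29 - 1*27)/(45 + 2*27)) = 1/(600 + (-29 - 27)/(45 + 54)) = 1/(600 - 56/99) = 1/(59344/99) = 99/59344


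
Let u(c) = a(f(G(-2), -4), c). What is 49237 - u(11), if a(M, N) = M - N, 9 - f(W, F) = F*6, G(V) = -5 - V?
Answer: 49215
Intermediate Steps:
f(W, F) = 9 - 6*F (f(W, F) = 9 - F*6 = 9 - 6*F)
u(c) = 33 - c (u(c) = (9 - 6*(-4)) - c = (9 + 24) - c = 33 - c)
49237 - u(11) = 49237 - (33 - 1*11) = 49237 - (33 - 11) = 49237 - 1*22 = 49237 - 22 = 49215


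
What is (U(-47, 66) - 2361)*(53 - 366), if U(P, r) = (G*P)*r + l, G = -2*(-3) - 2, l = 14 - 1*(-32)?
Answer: 4608299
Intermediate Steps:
l = 46 (l = 14 + 32 = 46)
G = 4 (G = 6 - 2 = 4)
U(P, r) = 46 + 4*P*r (U(P, r) = (4*P)*r + 46 = 4*P*r + 46 = 46 + 4*P*r)
(U(-47, 66) - 2361)*(53 - 366) = ((46 + 4*(-47)*66) - 2361)*(53 - 366) = ((46 - 12408) - 2361)*(-313) = (-12362 - 2361)*(-313) = -14723*(-313) = 4608299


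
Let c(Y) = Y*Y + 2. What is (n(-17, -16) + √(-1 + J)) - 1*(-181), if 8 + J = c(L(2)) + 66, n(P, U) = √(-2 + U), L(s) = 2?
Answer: 181 + 3*√7 + 3*I*√2 ≈ 188.94 + 4.2426*I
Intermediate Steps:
c(Y) = 2 + Y² (c(Y) = Y² + 2 = 2 + Y²)
J = 64 (J = -8 + ((2 + 2²) + 66) = -8 + ((2 + 4) + 66) = -8 + (6 + 66) = -8 + 72 = 64)
(n(-17, -16) + √(-1 + J)) - 1*(-181) = (√(-2 - 16) + √(-1 + 64)) - 1*(-181) = (√(-18) + √63) + 181 = (3*I*√2 + 3*√7) + 181 = (3*√7 + 3*I*√2) + 181 = 181 + 3*√7 + 3*I*√2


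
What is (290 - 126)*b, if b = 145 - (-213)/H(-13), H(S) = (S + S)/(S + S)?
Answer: 58712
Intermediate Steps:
H(S) = 1 (H(S) = (2*S)/((2*S)) = (2*S)*(1/(2*S)) = 1)
b = 358 (b = 145 - (-213)/1 = 145 - (-213) = 145 - 1*(-213) = 145 + 213 = 358)
(290 - 126)*b = (290 - 126)*358 = 164*358 = 58712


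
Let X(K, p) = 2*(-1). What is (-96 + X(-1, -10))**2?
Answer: 9604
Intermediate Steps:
X(K, p) = -2
(-96 + X(-1, -10))**2 = (-96 - 2)**2 = (-98)**2 = 9604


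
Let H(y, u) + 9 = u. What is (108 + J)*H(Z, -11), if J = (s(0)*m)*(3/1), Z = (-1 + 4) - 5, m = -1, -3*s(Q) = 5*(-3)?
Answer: -1860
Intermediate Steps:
s(Q) = 5 (s(Q) = -5*(-3)/3 = -⅓*(-15) = 5)
Z = -2 (Z = 3 - 5 = -2)
H(y, u) = -9 + u
J = -15 (J = (5*(-1))*(3/1) = -15 ≈ -15.000)
(108 + J)*H(Z, -11) = (108 - 15)*(-9 - 11) = 93*(-20) = -1860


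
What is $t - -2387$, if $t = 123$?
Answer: $2510$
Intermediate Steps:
$t - -2387 = 123 - -2387 = 123 + 2387 = 2510$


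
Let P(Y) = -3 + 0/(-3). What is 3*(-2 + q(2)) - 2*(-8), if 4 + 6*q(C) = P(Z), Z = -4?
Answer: 13/2 ≈ 6.5000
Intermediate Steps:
P(Y) = -3 (P(Y) = -3 + 0*(-⅓) = -3 + 0 = -3)
q(C) = -7/6 (q(C) = -⅔ + (⅙)*(-3) = -⅔ - ½ = -7/6)
3*(-2 + q(2)) - 2*(-8) = 3*(-2 - 7/6) - 2*(-8) = 3*(-19/6) + 16 = -19/2 + 16 = 13/2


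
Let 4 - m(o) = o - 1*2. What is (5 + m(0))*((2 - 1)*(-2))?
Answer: -22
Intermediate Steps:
m(o) = 6 - o (m(o) = 4 - (o - 1*2) = 4 - (o - 2) = 4 - (-2 + o) = 4 + (2 - o) = 6 - o)
(5 + m(0))*((2 - 1)*(-2)) = (5 + (6 - 1*0))*((2 - 1)*(-2)) = (5 + (6 + 0))*(1*(-2)) = (5 + 6)*(-2) = 11*(-2) = -22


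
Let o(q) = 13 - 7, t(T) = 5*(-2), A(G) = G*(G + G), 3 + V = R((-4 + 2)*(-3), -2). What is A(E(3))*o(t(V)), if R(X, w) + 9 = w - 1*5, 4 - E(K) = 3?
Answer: 12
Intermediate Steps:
E(K) = 1 (E(K) = 4 - 1*3 = 4 - 3 = 1)
R(X, w) = -14 + w (R(X, w) = -9 + (w - 1*5) = -9 + (w - 5) = -9 + (-5 + w) = -14 + w)
V = -19 (V = -3 + (-14 - 2) = -3 - 16 = -19)
A(G) = 2*G² (A(G) = G*(2*G) = 2*G²)
t(T) = -10
o(q) = 6
A(E(3))*o(t(V)) = (2*1²)*6 = (2*1)*6 = 2*6 = 12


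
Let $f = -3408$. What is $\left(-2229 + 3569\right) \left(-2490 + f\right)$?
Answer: $-7903320$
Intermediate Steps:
$\left(-2229 + 3569\right) \left(-2490 + f\right) = \left(-2229 + 3569\right) \left(-2490 - 3408\right) = 1340 \left(-5898\right) = -7903320$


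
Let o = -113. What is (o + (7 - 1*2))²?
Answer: 11664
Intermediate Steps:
(o + (7 - 1*2))² = (-113 + (7 - 1*2))² = (-113 + (7 - 2))² = (-113 + 5)² = (-108)² = 11664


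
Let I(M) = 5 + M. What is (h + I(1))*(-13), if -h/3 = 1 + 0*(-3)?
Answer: -39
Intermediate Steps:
h = -3 (h = -3*(1 + 0*(-3)) = -3*(1 + 0) = -3*1 = -3)
(h + I(1))*(-13) = (-3 + (5 + 1))*(-13) = (-3 + 6)*(-13) = 3*(-13) = -39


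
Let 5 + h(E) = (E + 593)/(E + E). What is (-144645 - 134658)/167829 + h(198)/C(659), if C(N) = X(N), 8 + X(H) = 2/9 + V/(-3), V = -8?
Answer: -121920197/113228632 ≈ -1.0768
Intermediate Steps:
X(H) = -46/9 (X(H) = -8 + (2/9 - 8/(-3)) = -8 + (2*(1/9) - 8*(-1/3)) = -8 + (2/9 + 8/3) = -8 + 26/9 = -46/9)
C(N) = -46/9
h(E) = -5 + (593 + E)/(2*E) (h(E) = -5 + (E + 593)/(E + E) = -5 + (593 + E)/((2*E)) = -5 + (593 + E)*(1/(2*E)) = -5 + (593 + E)/(2*E))
(-144645 - 134658)/167829 + h(198)/C(659) = (-144645 - 134658)/167829 + ((1/2)*(593 - 9*198)/198)/(-46/9) = -279303*1/167829 + ((1/2)*(1/198)*(593 - 1782))*(-9/46) = -93101/55943 + ((1/2)*(1/198)*(-1189))*(-9/46) = -93101/55943 - 1189/396*(-9/46) = -93101/55943 + 1189/2024 = -121920197/113228632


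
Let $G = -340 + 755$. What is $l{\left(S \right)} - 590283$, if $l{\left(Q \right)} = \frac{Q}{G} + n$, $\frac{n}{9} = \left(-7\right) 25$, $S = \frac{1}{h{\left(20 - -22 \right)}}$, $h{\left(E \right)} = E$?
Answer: $- \frac{10316084939}{17430} \approx -5.9186 \cdot 10^{5}$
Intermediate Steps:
$G = 415$
$S = \frac{1}{42}$ ($S = \frac{1}{20 - -22} = \frac{1}{20 + 22} = \frac{1}{42} \approx 0.02381$)
$n = -1575$ ($n = 9 \left(\left(-7\right) 25\right) = 9 \left(-175\right) = -1575$)
$l{\left(Q \right)} = -1575 + \frac{Q}{415}$ ($l{\left(Q \right)} = \frac{Q}{415} - 1575 = -1575 + \frac{Q}{415}$)
$l{\left(S \right)} - 590283 = \left(-1575 + \frac{1}{415} \cdot \frac{1}{42}\right) - 590283 = \left(-1575 + \frac{1}{17430}\right) - 590283 = - \frac{27452249}{17430} - 590283 = - \frac{10316084939}{17430}$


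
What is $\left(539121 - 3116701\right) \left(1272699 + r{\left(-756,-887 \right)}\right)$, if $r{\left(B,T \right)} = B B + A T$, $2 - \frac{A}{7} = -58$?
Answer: $-3793411598100$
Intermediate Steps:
$A = 420$ ($A = 14 - -406 = 14 + 406 = 420$)
$r{\left(B,T \right)} = B^{2} + 420 T$ ($r{\left(B,T \right)} = B B + 420 T = B^{2} + 420 T$)
$\left(539121 - 3116701\right) \left(1272699 + r{\left(-756,-887 \right)}\right) = \left(539121 - 3116701\right) \left(1272699 + \left(\left(-756\right)^{2} + 420 \left(-887\right)\right)\right) = - 2577580 \left(1272699 + \left(571536 - 372540\right)\right) = - 2577580 \left(1272699 + 198996\right) = \left(-2577580\right) 1471695 = -3793411598100$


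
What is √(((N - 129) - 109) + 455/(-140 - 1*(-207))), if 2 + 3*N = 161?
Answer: 2*I*√199995/67 ≈ 13.349*I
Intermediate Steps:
N = 53 (N = -⅔ + (⅓)*161 = -⅔ + 161/3 = 53)
√(((N - 129) - 109) + 455/(-140 - 1*(-207))) = √(((53 - 129) - 109) + 455/(-140 - 1*(-207))) = √((-76 - 109) + 455/(-140 + 207)) = √(-185 + 455/67) = √(-11940/67) = 2*I*√199995/67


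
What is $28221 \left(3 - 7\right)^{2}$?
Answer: $451536$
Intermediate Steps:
$28221 \left(3 - 7\right)^{2} = 28221 \left(-4\right)^{2} = 28221 \cdot 16 = 451536$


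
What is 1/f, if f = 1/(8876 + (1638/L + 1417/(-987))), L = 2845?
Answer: 24921526481/2808015 ≈ 8875.1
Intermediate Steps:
f = 2808015/24921526481 (f = 1/(8876 + (1638/2845 + 1417/(-987))) = 1/(8876 + (1638*(1/2845) + 1417*(-1/987))) = 1/(8876 + (1638/2845 - 1417/987)) = 1/(8876 - 2414659/2808015) = 1/(24921526481/2808015) = 2808015/24921526481 ≈ 0.00011267)
1/f = 1/(2808015/24921526481) = 24921526481/2808015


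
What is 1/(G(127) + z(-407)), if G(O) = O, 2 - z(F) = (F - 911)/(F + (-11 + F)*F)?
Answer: 169719/21895069 ≈ 0.0077515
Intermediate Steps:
z(F) = 2 - (-911 + F)/(F + F*(-11 + F)) (z(F) = 2 - (F - 911)/(F + (-11 + F)*F) = 2 - (-911 + F)/(F + F*(-11 + F)))
1/(G(127) + z(-407)) = 1/(127 + (911 - 21*(-407) + 2*(-407)**2)/((-407)*(-10 - 407))) = 1/(127 - 1/407*(911 + 8547 + 2*165649)/(-417)) = 1/(127 - 1/407*(-1/417)*(911 + 8547 + 331298)) = 1/(127 - 1/407*(-1/417)*340756) = 1/(127 + 340756/169719) = 1/(21895069/169719) = 169719/21895069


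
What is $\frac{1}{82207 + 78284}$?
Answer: $\frac{1}{160491} \approx 6.2309 \cdot 10^{-6}$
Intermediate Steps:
$\frac{1}{82207 + 78284} = \frac{1}{160491}$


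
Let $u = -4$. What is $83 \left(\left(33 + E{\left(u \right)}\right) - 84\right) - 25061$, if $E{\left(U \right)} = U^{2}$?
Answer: $-27966$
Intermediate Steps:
$83 \left(\left(33 + E{\left(u \right)}\right) - 84\right) - 25061 = 83 \left(\left(33 + \left(-4\right)^{2}\right) - 84\right) - 25061 = 83 \left(\left(33 + 16\right) - 84\right) - 25061 = 83 \left(49 - 84\right) - 25061 = 83 \left(-35\right) - 25061 = -2905 - 25061 = -27966$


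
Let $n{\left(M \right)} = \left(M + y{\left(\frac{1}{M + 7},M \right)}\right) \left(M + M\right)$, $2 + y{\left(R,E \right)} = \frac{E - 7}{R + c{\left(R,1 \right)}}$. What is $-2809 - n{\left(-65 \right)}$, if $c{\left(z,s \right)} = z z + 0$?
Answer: $\frac{10276819}{19} \approx 5.4089 \cdot 10^{5}$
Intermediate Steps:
$c{\left(z,s \right)} = z^{2}$ ($c{\left(z,s \right)} = z^{2} + 0 = z^{2}$)
$y{\left(R,E \right)} = -2 + \frac{-7 + E}{R + R^{2}}$ ($y{\left(R,E \right)} = -2 + \frac{E - 7}{R + R^{2}} = -2 + \frac{-7 + E}{R + R^{2}}$)
$n{\left(M \right)} = 2 M \left(M + \frac{\left(7 + M\right) \left(-7 + M - \frac{2}{7 + M} - \frac{2}{\left(7 + M\right)^{2}}\right)}{1 + \frac{1}{7 + M}}\right)$ ($n{\left(M \right)} = \left(M + \frac{-7 + M - \frac{2}{M + 7} - 2 \left(\frac{1}{M + 7}\right)^{2}}{\frac{1}{M + 7} \left(1 + \frac{1}{M + 7}\right)}\right) \left(M + M\right) = \left(M + \frac{-7 + M - \frac{2}{7 + M} - 2 \left(\frac{1}{7 + M}\right)^{2}}{\frac{1}{7 + M} \left(1 + \frac{1}{7 + M}\right)}\right) 2 M = \left(M + \frac{\left(7 + M\right) \left(-7 + M - \frac{2}{7 + M} - \frac{2}{\left(7 + M\right)^{2}}\right)}{1 + \frac{1}{7 + M}}\right) 2 M = 2 M \left(M + \frac{\left(7 + M\right) \left(-7 + M - \frac{2}{7 + M} - \frac{2}{\left(7 + M\right)^{2}}\right)}{1 + \frac{1}{7 + M}}\right)$)
$-2809 - n{\left(-65 \right)} = -2809 - 2 \left(-65\right) \frac{1}{8 - 65} \left(-359 + \left(-65\right)^{3} - -2795 + 8 \left(-65\right)^{2}\right) = -2809 - 2 \left(-65\right) \frac{1}{-57} \left(-359 - 274625 + 2795 + 8 \cdot 4225\right) = -2809 - 2 \left(-65\right) \left(- \frac{1}{57}\right) \left(-359 - 274625 + 2795 + 33800\right) = -2809 - 2 \left(-65\right) \left(- \frac{1}{57}\right) \left(-238389\right) = -2809 - - \frac{10330190}{19} = -2809 + \frac{10330190}{19} = \frac{10276819}{19}$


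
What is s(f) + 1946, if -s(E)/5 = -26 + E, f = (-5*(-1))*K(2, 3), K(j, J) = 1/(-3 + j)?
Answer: 2101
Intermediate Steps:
f = -5 (f = (-5*(-1))/(-3 + 2) = 5/(-1) = 5*(-1) = -5)
s(E) = 130 - 5*E (s(E) = -5*(-26 + E) = 130 - 5*E)
s(f) + 1946 = (130 - 5*(-5)) + 1946 = (130 + 25) + 1946 = 155 + 1946 = 2101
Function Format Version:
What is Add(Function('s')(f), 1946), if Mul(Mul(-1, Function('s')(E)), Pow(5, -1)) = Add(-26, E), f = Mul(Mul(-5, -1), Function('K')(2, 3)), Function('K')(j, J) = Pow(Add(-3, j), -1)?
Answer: 2101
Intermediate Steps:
f = -5 (f = Mul(Mul(-5, -1), Pow(Add(-3, 2), -1)) = Mul(5, Pow(-1, -1)) = Mul(5, -1) = -5)
Function('s')(E) = Add(130, Mul(-5, E)) (Function('s')(E) = Mul(-5, Add(-26, E)) = Add(130, Mul(-5, E)))
Add(Function('s')(f), 1946) = Add(Add(130, Mul(-5, -5)), 1946) = Add(Add(130, 25), 1946) = Add(155, 1946) = 2101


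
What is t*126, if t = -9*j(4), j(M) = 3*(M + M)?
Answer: -27216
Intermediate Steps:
j(M) = 6*M (j(M) = 3*(2*M) = 6*M)
t = -216 (t = -54*4 = -9*24 = -216)
t*126 = -216*126 = -27216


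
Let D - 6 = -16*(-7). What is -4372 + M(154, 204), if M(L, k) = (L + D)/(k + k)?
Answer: -13114/3 ≈ -4371.3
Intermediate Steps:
D = 118 (D = 6 - 16*(-7) = 6 + 112 = 118)
M(L, k) = (118 + L)/(2*k) (M(L, k) = (L + 118)/(k + k) = (118 + L)/((2*k)) = (118 + L)*(1/(2*k)) = (118 + L)/(2*k))
-4372 + M(154, 204) = -4372 + (1/2)*(118 + 154)/204 = -4372 + (1/2)*(1/204)*272 = -4372 + 2/3 = -13114/3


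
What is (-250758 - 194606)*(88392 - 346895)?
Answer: 115127930092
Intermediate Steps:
(-250758 - 194606)*(88392 - 346895) = -445364*(-258503) = 115127930092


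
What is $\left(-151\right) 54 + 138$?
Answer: $-8016$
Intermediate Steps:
$\left(-151\right) 54 + 138 = -8154 + 138 = -8016$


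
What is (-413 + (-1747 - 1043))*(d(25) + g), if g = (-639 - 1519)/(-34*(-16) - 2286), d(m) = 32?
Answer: -7133081/67 ≈ -1.0646e+5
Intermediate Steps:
g = 83/67 (g = -2158/(544 - 2286) = -2158/(-1742) = -2158*(-1/1742) = 83/67 ≈ 1.2388)
(-413 + (-1747 - 1043))*(d(25) + g) = (-413 + (-1747 - 1043))*(32 + 83/67) = (-413 - 2790)*(2227/67) = -3203*2227/67 = -7133081/67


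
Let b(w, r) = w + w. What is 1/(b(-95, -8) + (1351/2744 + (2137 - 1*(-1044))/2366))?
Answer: -66248/12465435 ≈ -0.0053145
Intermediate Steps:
b(w, r) = 2*w
1/(b(-95, -8) + (1351/2744 + (2137 - 1*(-1044))/2366)) = 1/(2*(-95) + (1351/2744 + (2137 - 1*(-1044))/2366)) = 1/(-190 + (1351*(1/2744) + (2137 + 1044)*(1/2366))) = 1/(-190 + (193/392 + 3181*(1/2366))) = 1/(-190 + (193/392 + 3181/2366)) = 1/(-190 + 121685/66248) = 1/(-12465435/66248) = -66248/12465435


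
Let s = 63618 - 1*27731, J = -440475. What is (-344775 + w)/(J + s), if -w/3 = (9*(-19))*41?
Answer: 161871/202294 ≈ 0.80018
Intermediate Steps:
s = 35887 (s = 63618 - 27731 = 35887)
w = 21033 (w = -3*9*(-19)*41 = -(-513)*41 = -3*(-7011) = 21033)
(-344775 + w)/(J + s) = (-344775 + 21033)/(-440475 + 35887) = -323742/(-404588) = -323742*(-1/404588) = 161871/202294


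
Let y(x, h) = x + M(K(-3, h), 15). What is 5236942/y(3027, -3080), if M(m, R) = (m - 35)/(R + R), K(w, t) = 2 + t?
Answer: 157108260/87697 ≈ 1791.5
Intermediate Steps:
M(m, R) = (-35 + m)/(2*R) (M(m, R) = (-35 + m)/((2*R)) = (-35 + m)*(1/(2*R)) = (-35 + m)/(2*R))
y(x, h) = -11/10 + x + h/30 (y(x, h) = x + (1/2)*(-35 + (2 + h))/15 = x + (1/2)*(1/15)*(-33 + h) = x + (-11/10 + h/30) = -11/10 + x + h/30)
5236942/y(3027, -3080) = 5236942/(-11/10 + 3027 + (1/30)*(-3080)) = 5236942/(-11/10 + 3027 - 308/3) = 5236942/(87697/30) = 5236942*(30/87697) = 157108260/87697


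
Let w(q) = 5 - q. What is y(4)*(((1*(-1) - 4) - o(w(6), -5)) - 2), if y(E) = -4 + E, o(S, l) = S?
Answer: 0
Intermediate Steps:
y(4)*(((1*(-1) - 4) - o(w(6), -5)) - 2) = (-4 + 4)*(((1*(-1) - 4) - (5 - 1*6)) - 2) = 0*(((-1 - 4) - (5 - 6)) - 2) = 0*((-5 - 1*(-1)) - 2) = 0*((-5 + 1) - 2) = 0*(-4 - 2) = 0*(-6) = 0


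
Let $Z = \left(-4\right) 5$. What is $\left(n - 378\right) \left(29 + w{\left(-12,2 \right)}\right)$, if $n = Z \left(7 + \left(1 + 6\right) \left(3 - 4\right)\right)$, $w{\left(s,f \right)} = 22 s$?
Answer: $88830$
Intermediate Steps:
$Z = -20$
$n = 0$ ($n = - 20 \left(7 + \left(1 + 6\right) \left(3 - 4\right)\right) = - 20 \left(7 + 7 \left(-1\right)\right) = - 20 \left(7 - 7\right) = \left(-20\right) 0 = 0$)
$\left(n - 378\right) \left(29 + w{\left(-12,2 \right)}\right) = \left(0 - 378\right) \left(29 + 22 \left(-12\right)\right) = - 378 \left(29 - 264\right) = \left(-378\right) \left(-235\right) = 88830$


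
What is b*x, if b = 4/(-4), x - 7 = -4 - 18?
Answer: 15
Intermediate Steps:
x = -15 (x = 7 + (-4 - 18) = 7 - 22 = -15)
b = -1 (b = 4*(-1/4) = -1)
b*x = -1*(-15) = 15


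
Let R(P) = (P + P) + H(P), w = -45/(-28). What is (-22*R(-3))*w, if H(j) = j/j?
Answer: 2475/14 ≈ 176.79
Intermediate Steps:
w = 45/28 (w = -45*(-1/28) = 45/28 ≈ 1.6071)
H(j) = 1
R(P) = 1 + 2*P (R(P) = (P + P) + 1 = 2*P + 1 = 1 + 2*P)
(-22*R(-3))*w = -22*(1 + 2*(-3))*(45/28) = -22*(1 - 6)*(45/28) = -22*(-5)*(45/28) = 110*(45/28) = 2475/14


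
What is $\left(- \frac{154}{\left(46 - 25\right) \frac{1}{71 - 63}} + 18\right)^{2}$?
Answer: $\frac{14884}{9} \approx 1653.8$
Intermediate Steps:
$\left(- \frac{154}{\left(46 - 25\right) \frac{1}{71 - 63}} + 18\right)^{2} = \left(- \frac{154}{21 \cdot \frac{1}{8}} + 18\right)^{2} = \left(- \frac{154}{\frac{21}{8}} + 18\right)^{2} = \left(\left(-154\right) \frac{8}{21} + 18\right)^{2} = \left(- \frac{176}{3} + 18\right)^{2} = \left(- \frac{122}{3}\right)^{2} = \frac{14884}{9}$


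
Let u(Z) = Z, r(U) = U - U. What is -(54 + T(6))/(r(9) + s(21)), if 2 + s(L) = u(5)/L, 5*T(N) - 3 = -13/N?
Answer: 2275/74 ≈ 30.743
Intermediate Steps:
r(U) = 0
T(N) = ⅗ - 13/(5*N) (T(N) = ⅗ + (-13/N)/5 = ⅗ - 13/(5*N))
s(L) = -2 + 5/L
-(54 + T(6))/(r(9) + s(21)) = -(54 + (⅕)*(-13 + 3*6)/6)/(0 + (-2 + 5/21)) = -(54 + (⅕)*(⅙)*(-13 + 18))/(0 + (-2 + 5*(1/21))) = -(54 + (⅕)*(⅙)*5)/(0 + (-2 + 5/21)) = -(54 + ⅙)/(0 - 37/21) = -325/(6*(-37/21)) = -325*(-21)/(6*37) = -1*(-2275/74) = 2275/74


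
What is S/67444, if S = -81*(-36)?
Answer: 729/16861 ≈ 0.043236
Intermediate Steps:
S = 2916
S/67444 = 2916/67444 = 2916*(1/67444) = 729/16861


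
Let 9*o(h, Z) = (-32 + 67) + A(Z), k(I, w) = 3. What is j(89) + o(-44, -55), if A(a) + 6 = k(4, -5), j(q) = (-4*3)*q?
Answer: -9580/9 ≈ -1064.4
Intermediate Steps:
j(q) = -12*q
A(a) = -3 (A(a) = -6 + 3 = -3)
o(h, Z) = 32/9 (o(h, Z) = ((-32 + 67) - 3)/9 = (35 - 3)/9 = (⅑)*32 = 32/9)
j(89) + o(-44, -55) = -12*89 + 32/9 = -1068 + 32/9 = -9580/9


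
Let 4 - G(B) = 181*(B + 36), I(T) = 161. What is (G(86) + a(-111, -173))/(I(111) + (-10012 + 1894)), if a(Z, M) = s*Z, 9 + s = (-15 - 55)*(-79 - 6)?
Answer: 681529/7957 ≈ 85.651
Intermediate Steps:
G(B) = -6512 - 181*B (G(B) = 4 - 181*(B + 36) = 4 - 181*(36 + B) = 4 - (6516 + 181*B) = 4 + (-6516 - 181*B) = -6512 - 181*B)
s = 5941 (s = -9 + (-15 - 55)*(-79 - 6) = -9 - 70*(-85) = -9 + 5950 = 5941)
a(Z, M) = 5941*Z
(G(86) + a(-111, -173))/(I(111) + (-10012 + 1894)) = ((-6512 - 181*86) + 5941*(-111))/(161 + (-10012 + 1894)) = ((-6512 - 15566) - 659451)/(161 - 8118) = (-22078 - 659451)/(-7957) = -681529*(-1/7957) = 681529/7957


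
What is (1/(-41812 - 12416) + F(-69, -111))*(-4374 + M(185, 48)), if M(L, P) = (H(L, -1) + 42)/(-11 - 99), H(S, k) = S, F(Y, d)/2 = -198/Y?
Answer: -149811309817/5965080 ≈ -25115.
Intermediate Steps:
F(Y, d) = -396/Y (F(Y, d) = 2*(-198/Y) = -396/Y)
M(L, P) = -21/55 - L/110 (M(L, P) = (L + 42)/(-11 - 99) = (42 + L)/(-110) = (42 + L)*(-1/110) = -21/55 - L/110)
(1/(-41812 - 12416) + F(-69, -111))*(-4374 + M(185, 48)) = (1/(-41812 - 12416) - 396/(-69))*(-4374 + (-21/55 - 1/110*185)) = (1/(-54228) - 396*(-1/69))*(-4374 + (-21/55 - 37/22)) = (-1/54228 + 132/23)*(-4374 - 227/110) = (7158073/1247244)*(-481367/110) = -149811309817/5965080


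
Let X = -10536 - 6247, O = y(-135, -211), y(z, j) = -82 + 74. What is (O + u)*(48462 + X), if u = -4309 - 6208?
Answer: -333421475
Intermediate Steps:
y(z, j) = -8
O = -8
X = -16783
u = -10517
(O + u)*(48462 + X) = (-8 - 10517)*(48462 - 16783) = -10525*31679 = -333421475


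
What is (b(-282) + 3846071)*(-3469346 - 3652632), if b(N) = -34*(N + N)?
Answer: -27528204098566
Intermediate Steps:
b(N) = -68*N
(b(-282) + 3846071)*(-3469346 - 3652632) = (-68*(-282) + 3846071)*(-3469346 - 3652632) = (19176 + 3846071)*(-7121978) = 3865247*(-7121978) = -27528204098566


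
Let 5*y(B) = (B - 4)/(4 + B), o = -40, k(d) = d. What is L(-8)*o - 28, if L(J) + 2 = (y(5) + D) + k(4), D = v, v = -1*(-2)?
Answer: -1700/9 ≈ -188.89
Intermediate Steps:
v = 2
y(B) = (-4 + B)/(5*(4 + B)) (y(B) = ((B - 4)/(4 + B))/5 = ((-4 + B)/(4 + B))/5 = (-4 + B)/(5*(4 + B)))
D = 2
L(J) = 181/45 (L(J) = -2 + (((-4 + 5)/(5*(4 + 5)) + 2) + 4) = -2 + (((⅕)*1/9 + 2) + 4) = -2 + (((⅕)*(⅑)*1 + 2) + 4) = -2 + ((1/45 + 2) + 4) = -2 + (91/45 + 4) = -2 + 271/45 = 181/45)
L(-8)*o - 28 = (181/45)*(-40) - 28 = -1448/9 - 28 = -1700/9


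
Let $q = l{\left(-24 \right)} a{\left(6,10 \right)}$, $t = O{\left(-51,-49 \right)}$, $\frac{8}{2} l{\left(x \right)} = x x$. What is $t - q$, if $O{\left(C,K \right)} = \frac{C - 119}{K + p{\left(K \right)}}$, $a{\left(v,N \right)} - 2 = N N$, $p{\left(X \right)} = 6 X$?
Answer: $- \frac{5037814}{343} \approx -14688.0$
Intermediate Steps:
$a{\left(v,N \right)} = 2 + N^{2}$ ($a{\left(v,N \right)} = 2 + N N = 2 + N^{2}$)
$l{\left(x \right)} = \frac{x^{2}}{4}$ ($l{\left(x \right)} = \frac{x x}{4} = \frac{x^{2}}{4}$)
$O{\left(C,K \right)} = \frac{-119 + C}{7 K}$ ($O{\left(C,K \right)} = \frac{C - 119}{K + 6 K} = \frac{-119 + C}{7 K}$)
$t = \frac{170}{343}$ ($t = \frac{-119 - 51}{7 \left(-49\right)} = \frac{1}{7} \left(- \frac{1}{49}\right) \left(-170\right) = \frac{170}{343} \approx 0.49563$)
$q = 14688$ ($q = \frac{\left(-24\right)^{2}}{4} \left(2 + 10^{2}\right) = \frac{1}{4} \cdot 576 \left(2 + 100\right) = 144 \cdot 102 = 14688$)
$t - q = \frac{170}{343} - 14688 = - \frac{5037814}{343}$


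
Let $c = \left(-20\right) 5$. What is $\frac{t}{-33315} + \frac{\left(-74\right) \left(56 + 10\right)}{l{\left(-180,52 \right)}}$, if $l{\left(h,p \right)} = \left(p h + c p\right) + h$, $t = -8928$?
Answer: $\frac{445923}{744035} \approx 0.59933$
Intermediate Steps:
$c = -100$
$l{\left(h,p \right)} = h - 100 p + h p$ ($l{\left(h,p \right)} = \left(p h - 100 p\right) + h = \left(h p - 100 p\right) + h = \left(- 100 p + h p\right) + h = h - 100 p + h p$)
$\frac{t}{-33315} + \frac{\left(-74\right) \left(56 + 10\right)}{l{\left(-180,52 \right)}} = - \frac{8928}{-33315} + \frac{\left(-74\right) \left(56 + 10\right)}{-180 - 5200 - 9360} = \left(-8928\right) \left(- \frac{1}{33315}\right) + \frac{\left(-74\right) 66}{-180 - 5200 - 9360} = \frac{2976}{11105} - \frac{4884}{-14740} = \frac{2976}{11105} - - \frac{111}{335} = \frac{2976}{11105} + \frac{111}{335} = \frac{445923}{744035}$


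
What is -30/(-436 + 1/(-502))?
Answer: 15060/218873 ≈ 0.068807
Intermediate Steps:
-30/(-436 + 1/(-502)) = -30/(-436 - 1/502) = -30/(-218873/502) = -502/218873*(-30) = 15060/218873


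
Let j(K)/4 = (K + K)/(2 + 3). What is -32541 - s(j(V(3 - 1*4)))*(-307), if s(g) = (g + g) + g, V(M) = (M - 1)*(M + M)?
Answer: -133233/5 ≈ -26647.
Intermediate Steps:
V(M) = 2*M*(-1 + M) (V(M) = (-1 + M)*(2*M) = 2*M*(-1 + M))
j(K) = 8*K/5 (j(K) = 4*((K + K)/(2 + 3)) = 4*((2*K)/5) = 4*((2*K)*(1/5)) = 4*(2*K/5) = 8*K/5)
s(g) = 3*g (s(g) = 2*g + g = 3*g)
-32541 - s(j(V(3 - 1*4)))*(-307) = -32541 - 3*(8*(2*(3 - 1*4)*(-1 + (3 - 1*4)))/5)*(-307) = -32541 - 3*(8*(2*(3 - 4)*(-1 + (3 - 4)))/5)*(-307) = -32541 - 3*(8*(2*(-1)*(-1 - 1))/5)*(-307) = -32541 - 3*(8*(2*(-1)*(-2))/5)*(-307) = -32541 - 3*((8/5)*4)*(-307) = -32541 - 3*(32/5)*(-307) = -32541 - 96*(-307)/5 = -32541 - 1*(-29472/5) = -32541 + 29472/5 = -133233/5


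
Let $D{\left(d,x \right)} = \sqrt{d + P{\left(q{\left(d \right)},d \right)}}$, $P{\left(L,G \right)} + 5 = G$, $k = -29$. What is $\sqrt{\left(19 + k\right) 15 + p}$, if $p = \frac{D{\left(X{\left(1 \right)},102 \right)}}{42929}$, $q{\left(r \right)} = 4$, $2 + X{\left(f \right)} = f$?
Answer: $\frac{\sqrt{-276434856150 + 42929 i \sqrt{7}}}{42929} \approx 2.5161 \cdot 10^{-6} + 12.247 i$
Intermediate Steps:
$X{\left(f \right)} = -2 + f$
$P{\left(L,G \right)} = -5 + G$
$D{\left(d,x \right)} = \sqrt{-5 + 2 d}$ ($D{\left(d,x \right)} = \sqrt{d + \left(-5 + d\right)} = \sqrt{-5 + 2 d}$)
$p = \frac{i \sqrt{7}}{42929}$ ($p = \frac{\sqrt{-5 + 2 \left(-2 + 1\right)}}{42929} = \sqrt{-5 + 2 \left(-1\right)} \frac{1}{42929} = \sqrt{-5 - 2} \cdot \frac{1}{42929} = \sqrt{-7} \cdot \frac{1}{42929} = i \sqrt{7} \cdot \frac{1}{42929} = \frac{i \sqrt{7}}{42929} \approx 6.1631 \cdot 10^{-5} i$)
$\sqrt{\left(19 + k\right) 15 + p} = \sqrt{\left(19 - 29\right) 15 + \frac{i \sqrt{7}}{42929}} = \sqrt{\left(-10\right) 15 + \frac{i \sqrt{7}}{42929}} = \sqrt{-150 + \frac{i \sqrt{7}}{42929}}$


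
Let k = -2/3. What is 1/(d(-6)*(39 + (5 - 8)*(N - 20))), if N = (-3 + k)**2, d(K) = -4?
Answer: -3/704 ≈ -0.0042614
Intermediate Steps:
k = -2/3 (k = -2*1/3 = -2/3 ≈ -0.66667)
N = 121/9 (N = (-3 - 2/3)**2 = (-11/3)**2 = 121/9 ≈ 13.444)
1/(d(-6)*(39 + (5 - 8)*(N - 20))) = 1/(-4*(39 + (5 - 8)*(121/9 - 20))) = 1/(-4*(39 - 3*(-59/9))) = 1/(-4*(39 + 59/3)) = 1/(-4*176/3) = 1/(-704/3) = -3/704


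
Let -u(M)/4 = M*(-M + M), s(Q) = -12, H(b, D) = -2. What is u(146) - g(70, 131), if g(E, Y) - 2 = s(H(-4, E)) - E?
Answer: 80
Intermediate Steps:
u(M) = 0 (u(M) = -4*M*(-M + M) = -4*M*0 = -4*0 = 0)
g(E, Y) = -10 - E (g(E, Y) = 2 + (-12 - E) = -10 - E)
u(146) - g(70, 131) = 0 - (-10 - 1*70) = 0 - (-10 - 70) = 0 - 1*(-80) = 0 + 80 = 80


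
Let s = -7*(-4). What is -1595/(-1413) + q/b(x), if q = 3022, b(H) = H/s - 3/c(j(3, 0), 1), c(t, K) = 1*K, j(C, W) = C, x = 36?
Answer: -4978577/2826 ≈ -1761.7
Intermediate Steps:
c(t, K) = K
s = 28
b(H) = -3 + H/28 (b(H) = H/28 - 3/1 = H*(1/28) - 3*1 = H/28 - 3 = -3 + H/28)
-1595/(-1413) + q/b(x) = -1595/(-1413) + 3022/(-3 + (1/28)*36) = -1595*(-1/1413) + 3022/(-3 + 9/7) = 1595/1413 + 3022/(-12/7) = 1595/1413 + 3022*(-7/12) = 1595/1413 - 10577/6 = -4978577/2826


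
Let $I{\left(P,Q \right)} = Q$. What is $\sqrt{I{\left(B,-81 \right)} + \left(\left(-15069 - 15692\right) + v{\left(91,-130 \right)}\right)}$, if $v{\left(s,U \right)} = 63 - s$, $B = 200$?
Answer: $21 i \sqrt{70} \approx 175.7 i$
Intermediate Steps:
$\sqrt{I{\left(B,-81 \right)} + \left(\left(-15069 - 15692\right) + v{\left(91,-130 \right)}\right)} = \sqrt{-81 + \left(\left(-15069 - 15692\right) + \left(63 - 91\right)\right)} = \sqrt{-81 + \left(-30761 + \left(63 - 91\right)\right)} = \sqrt{-81 - 30789} = \sqrt{-30870} = 21 i \sqrt{70}$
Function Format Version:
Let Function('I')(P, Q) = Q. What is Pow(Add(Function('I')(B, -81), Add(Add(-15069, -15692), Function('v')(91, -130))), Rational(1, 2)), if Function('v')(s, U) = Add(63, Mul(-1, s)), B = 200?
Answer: Mul(21, I, Pow(70, Rational(1, 2))) ≈ Mul(175.70, I)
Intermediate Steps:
Pow(Add(Function('I')(B, -81), Add(Add(-15069, -15692), Function('v')(91, -130))), Rational(1, 2)) = Pow(Add(-81, Add(Add(-15069, -15692), Add(63, Mul(-1, 91)))), Rational(1, 2)) = Pow(Add(-81, Add(-30761, Add(63, -91))), Rational(1, 2)) = Pow(Add(-81, Add(-30761, -28)), Rational(1, 2)) = Pow(Add(-81, -30789), Rational(1, 2)) = Pow(-30870, Rational(1, 2)) = Mul(21, I, Pow(70, Rational(1, 2)))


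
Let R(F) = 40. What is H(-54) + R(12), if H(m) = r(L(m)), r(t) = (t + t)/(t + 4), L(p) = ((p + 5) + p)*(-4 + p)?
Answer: 125534/2989 ≈ 41.999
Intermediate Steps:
L(p) = (-4 + p)*(5 + 2*p) (L(p) = ((5 + p) + p)*(-4 + p) = (5 + 2*p)*(-4 + p) = (-4 + p)*(5 + 2*p))
r(t) = 2*t/(4 + t) (r(t) = (2*t)/(4 + t) = 2*t/(4 + t))
H(m) = 2*(-20 - 3*m + 2*m²)/(-16 - 3*m + 2*m²) (H(m) = 2*(-20 - 3*m + 2*m²)/(4 + (-20 - 3*m + 2*m²)) = 2*(-20 - 3*m + 2*m²)/(-16 - 3*m + 2*m²))
H(-54) + R(12) = 2*(20 - 2*(-54)² + 3*(-54))/(16 - 2*(-54)² + 3*(-54)) + 40 = 2*(20 - 2*2916 - 162)/(16 - 2*2916 - 162) + 40 = 2*(20 - 5832 - 162)/(16 - 5832 - 162) + 40 = 2*(-5974)/(-5978) + 40 = 2*(-1/5978)*(-5974) + 40 = 5974/2989 + 40 = 125534/2989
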